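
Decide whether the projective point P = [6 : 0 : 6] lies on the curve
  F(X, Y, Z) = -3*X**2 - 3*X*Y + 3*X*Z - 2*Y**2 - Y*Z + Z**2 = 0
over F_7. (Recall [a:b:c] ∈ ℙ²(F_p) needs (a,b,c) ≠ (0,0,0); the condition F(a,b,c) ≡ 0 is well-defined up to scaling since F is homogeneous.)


F(6,0,6) ≡ 1 (mod 7); P is NOT on the curve.

Evaluate F(6, 0, 6) term-by-term (mod 7).
  -3*X**2 ↦ -3·36·1·1 = -108
  -3*X*Y ↦ -3·6·0·1 = 0
  3*X*Z ↦ 3·6·1·6 = 108
  -2*Y**2 ↦ -2·1·0·1 = 0
  -Y*Z ↦ -1·1·0·6 = 0
  Z**2 ↦ 1·1·1·36 = 36
Sum: F(6, 0, 6) = (-108) + (0) + (108) + (0) + (0) + (36) = 36.
Reducing mod 7: 36 ≡ 1 (mod 7).
Since F(a, b, c) ≡ 1 ≠ 0 (mod 7), P does NOT lie on the curve.


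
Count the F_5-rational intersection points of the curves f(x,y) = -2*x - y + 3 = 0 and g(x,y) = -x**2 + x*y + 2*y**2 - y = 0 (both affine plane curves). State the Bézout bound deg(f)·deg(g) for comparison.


Common zeros: {(0, 3)}; count = 1; Bézout bound = 2.

deg(f) = 1, deg(g) = 2, so Bézout bound = 2.
Scan x ∈ F_5. For each x, list the y ∈ F_5 with f(x, y) ≡ 0 and those with g(x, y) ≡ 0 (mod 5); the common zeros in that column are the intersection.
  x = 0: f ≡ 0 at y ∈ {3}; g ≡ 0 at y ∈ {0, 3}; common: {3}.
  x = 1: f ≡ 0 at y ∈ {1}; g ≡ 0 at y ∈ ∅; common: ∅.
  x = 2: f ≡ 0 at y ∈ {4}; g ≡ 0 at y ∈ ∅; common: ∅.
  x = 3: f ≡ 0 at y ∈ {2}; g ≡ 0 at y ∈ {1, 3}; common: ∅.
  x = 4: f ≡ 0 at y ∈ {0}; g ≡ 0 at y ∈ ∅; common: ∅.
Collecting: common zeros = {(0, 3)}, so the count is 1.
Comparison with the Bézout bound: 1 ≤ 2 = deg(f)·deg(g), as expected for curves with no common component (the affine F_5-count falls short of the bound because intersections may lie at infinity, over extension fields, or carry multiplicity).


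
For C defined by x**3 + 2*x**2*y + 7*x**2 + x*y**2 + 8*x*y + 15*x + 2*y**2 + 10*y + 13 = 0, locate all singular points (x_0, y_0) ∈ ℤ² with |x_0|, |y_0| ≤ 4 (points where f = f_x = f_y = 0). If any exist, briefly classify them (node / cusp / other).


Singular points: {(-1, -2)}; classification: cusp.

Compute partial derivatives:
  f_x = 3*x**2 + 4*x*y + 14*x + y**2 + 8*y + 15.
  f_y = 2*x**2 + 2*x*y + 8*x + 4*y + 10.
Scan x_0 ∈ {−4, ..., 4}. For each x_0, f_y(x_0, y) is a polynomial in y; find its integer roots y ∈ {−4, ..., 4}, then test f_x and f at those candidates.
  x = -4: f_y(-4, y) = 10 - 4*y; no integer root y with |y| ≤ 4.
  x = -3: f_y(-3, y) = 4 - 2*y; vanishes at y ∈ {2}. (-3, 2): f_x = -4 ≠ 0.
  x = -2: f_y(-2, y) = 2; no integer root y with |y| ≤ 4.
  x = -1: f_y(-1, y) = 2*y + 4; vanishes at y ∈ {-2}. (-1, -2): f_x = 0, f = 0 — SINGULAR.
  x = 0: f_y(0, y) = 4*y + 10; no integer root y with |y| ≤ 4.
  x = 1: f_y(1, y) = 6*y + 20; no integer root y with |y| ≤ 4.
  x = 2: f_y(2, y) = 8*y + 34; no integer root y with |y| ≤ 4.
  x = 3: f_y(3, y) = 10*y + 52; no integer root y with |y| ≤ 4.
  x = 4: f_y(4, y) = 12*y + 74; no integer root y with |y| ≤ 4.
Only singular point on the grid: (-1, -2).
Classify: substitute x = -1 + u, y = -2 + v and expand: f = u**3 + 2*u**2*v + u*v**2 + v**2.
No constant or linear terms (consistent with a singular point). Quadratic part: v**2. Cubic part: u**3 + 2*u**2*v + u*v**2.
The quadratic part v**2 is a perfect square, so there is a single (double) tangent line v = 0, i.e. y = -2. Restricting the cubic part to that line (v = 0) leaves u**3 ≠ 0, so f is not divisible by v and the branch is v² ≈ -u**3 to lowest order — this is a cusp.
Classification: cusp.


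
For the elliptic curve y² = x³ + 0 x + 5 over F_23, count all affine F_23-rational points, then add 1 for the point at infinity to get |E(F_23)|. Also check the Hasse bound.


Affine points = {(1, 11), (1, 12), (2, 6), (2, 17), (3, 3), (3, 20), (4, 0), (7, 7), (7, 16), (10, 4), (10, 19), (11, 5), (11, 18), (12, 10), (12, 13), (14, 9), (14, 14), (18, 8), (18, 15), (20, 1), (20, 22), (22, 2), (22, 21)}; affine count = 23; |E(F_23)| = 24.

Discriminant check: Δ ∝ 4a³ + 27b² = 4·0³ + 27·5² = 4·0 + 27·25 ≡ 8 (mod 23). Nonzero ⇒ E is nonsingular.
For each x ∈ F_23, compute rhs = x³ + 0·x + 5 mod 23, then count y ∈ F_23 with y² ≡ rhs.
  x = 0: rhs = 5, matching y values: none (0 points).
  x = 1: rhs = 6, matching y values: 11, 12 (2 points).
  x = 2: rhs = 13, matching y values: 6, 17 (2 points).
  x = 3: rhs = 9, matching y values: 3, 20 (2 points).
  x = 4: rhs = 0, matching y values: 0 (1 points).
  x = 5: rhs = 15, matching y values: none (0 points).
  x = 6: rhs = 14, matching y values: none (0 points).
  x = 7: rhs = 3, matching y values: 7, 16 (2 points).
  x = 8: rhs = 11, matching y values: none (0 points).
  x = 9: rhs = 21, matching y values: none (0 points).
  x = 10: rhs = 16, matching y values: 4, 19 (2 points).
  x = 11: rhs = 2, matching y values: 5, 18 (2 points).
  x = 12: rhs = 8, matching y values: 10, 13 (2 points).
  x = 13: rhs = 17, matching y values: none (0 points).
  x = 14: rhs = 12, matching y values: 9, 14 (2 points).
  x = 15: rhs = 22, matching y values: none (0 points).
  x = 16: rhs = 7, matching y values: none (0 points).
  x = 17: rhs = 19, matching y values: none (0 points).
  x = 18: rhs = 18, matching y values: 8, 15 (2 points).
  x = 19: rhs = 10, matching y values: none (0 points).
  x = 20: rhs = 1, matching y values: 1, 22 (2 points).
  x = 21: rhs = 20, matching y values: none (0 points).
  x = 22: rhs = 4, matching y values: 2, 21 (2 points).
Total affine count: 23.
Full point count |E(F_23)| = 23 + 1 = 24.
Hasse bound: |24 − (23+1)| = |0| = 0 ≤ 2√23 ≈ 9.5917 ✓.


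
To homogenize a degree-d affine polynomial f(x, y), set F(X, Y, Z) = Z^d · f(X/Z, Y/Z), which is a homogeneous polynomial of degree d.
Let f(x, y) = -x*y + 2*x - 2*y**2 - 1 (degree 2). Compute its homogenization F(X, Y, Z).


F(X, Y, Z) = -X*Y + 2*X*Z - 2*Y**2 - Z**2

deg(f) = 2.
Substitute x = X/Z, y = Y/Z into f, then multiply by Z^2.
  monomial -1·x^1·y^1 ↦ -1·X^1·Y^1·Z^0.
  monomial 2·x^1·y^0 ↦ 2·X^1·Y^0·Z^1.
  monomial -2·x^0·y^2 ↦ -2·X^0·Y^2·Z^0.
  monomial -1·x^0·y^0 ↦ -1·X^0·Y^0·Z^2.
Collecting: F(X, Y, Z) = -X*Y + 2*X*Z - 2*Y**2 - Z**2.


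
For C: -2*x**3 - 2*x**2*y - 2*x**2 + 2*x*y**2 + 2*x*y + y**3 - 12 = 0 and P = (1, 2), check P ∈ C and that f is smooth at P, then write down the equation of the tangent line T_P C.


Tangent line at P: -6*x + 20*y - 34 = 0.

Step 1: f(1, 2) = 0, so P lies on C.
Step 2: partial derivatives
  f_x(x, y) = -6*x**2 - 4*x*y - 4*x + 2*y**2 + 2*y, f_y(x, y) = -2*x**2 + 4*x*y + 2*x + 3*y**2.
  f_x(P) = -6, f_y(P) = 20 (gradient nonzero, so P is smooth).
Step 3: tangent line at P: -6·(x − 1) + 20·(y − 2) = 0.
Expanding: -6*x + 20*y - 34 = 0.


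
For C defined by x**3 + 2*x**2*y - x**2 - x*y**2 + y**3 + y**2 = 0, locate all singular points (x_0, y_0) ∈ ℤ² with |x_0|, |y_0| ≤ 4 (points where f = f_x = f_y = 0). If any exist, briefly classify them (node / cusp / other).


Singular points: {(0, 0)}; classification: node.

Compute partial derivatives:
  f_x = 3*x**2 + 4*x*y - 2*x - y**2.
  f_y = 2*x**2 - 2*x*y + 3*y**2 + 2*y.
Scan x_0 ∈ {−4, ..., 4}. For each x_0, f_y(x_0, y) is a polynomial in y; find its integer roots y ∈ {−4, ..., 4}, then test f_x and f at those candidates.
  x = -4: f_y(-4, y) = 3*y**2 + 10*y + 32; no integer root y with |y| ≤ 4.
  x = -3: f_y(-3, y) = 3*y**2 + 8*y + 18; no integer root y with |y| ≤ 4.
  x = -2: f_y(-2, y) = 3*y**2 + 6*y + 8; no integer root y with |y| ≤ 4.
  x = -1: f_y(-1, y) = 3*y**2 + 4*y + 2; no integer root y with |y| ≤ 4.
  x = 0: f_y(0, y) = 3*y**2 + 2*y; vanishes at y ∈ {0}. (0, 0): f_x = 0, f = 0 — SINGULAR.
  x = 1: f_y(1, y) = 3*y**2 + 2; no integer root y with |y| ≤ 4.
  x = 2: f_y(2, y) = 3*y**2 - 2*y + 8; no integer root y with |y| ≤ 4.
  x = 3: f_y(3, y) = 3*y**2 - 4*y + 18; no integer root y with |y| ≤ 4.
  x = 4: f_y(4, y) = 3*y**2 - 6*y + 32; no integer root y with |y| ≤ 4.
Only singular point on the grid: (0, 0).
Classify: substitute x = 0 + u, y = 0 + v and expand: f = u**3 + 2*u**2*v - u**2 - u*v**2 + v**3 + v**2.
No constant or linear terms (consistent with a singular point). Quadratic part: -u**2 + v**2. Cubic part: u**3 + 2*u**2*v - u*v**2 + v**3.
The quadratic part v**2 - u**2 = (v − u)(v + u) splits into two distinct linear factors, so there are two distinct tangent lines y − 0 = ±(x − 0) — this is a node (ordinary double point).
Classification: node.


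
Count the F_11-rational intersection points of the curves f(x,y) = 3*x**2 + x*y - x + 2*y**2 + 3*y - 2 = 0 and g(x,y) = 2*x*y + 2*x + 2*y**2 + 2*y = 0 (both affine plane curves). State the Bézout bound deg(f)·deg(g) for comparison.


Common zeros: {(3, 8), (9, 2)}; count = 2; Bézout bound = 4.

deg(f) = 2, deg(g) = 2, so Bézout bound = 4.
Scan x ∈ F_11. For each x, list the y ∈ F_11 with f(x, y) ≡ 0 and those with g(x, y) ≡ 0 (mod 11); the common zeros in that column are the intersection.
  x = 0: f ≡ 0 at y ∈ {6, 9}; g ≡ 0 at y ∈ {0, 10}; common: ∅.
  x = 1: f ≡ 0 at y ∈ {0, 9}; g ≡ 0 at y ∈ {10}; common: ∅.
  x = 2: f ≡ 0 at y ∈ {6, 8}; g ≡ 0 at y ∈ {9, 10}; common: ∅.
  x = 3: f ≡ 0 at y ∈ {0, 8}; g ≡ 0 at y ∈ {8, 10}; common: {8}.
  x = 4: f ≡ 0 at y ∈ ∅; g ≡ 0 at y ∈ {7, 10}; common: ∅.
  x = 5: f ≡ 0 at y ∈ {3, 4}; g ≡ 0 at y ∈ {6, 10}; common: ∅.
  x = 6: f ≡ 0 at y ∈ ∅; g ≡ 0 at y ∈ {5, 10}; common: ∅.
  x = 7: f ≡ 0 at y ∈ ∅; g ≡ 0 at y ∈ {4, 10}; common: ∅.
  x = 8: f ≡ 0 at y ∈ ∅; g ≡ 0 at y ∈ {3, 10}; common: ∅.
  x = 9: f ≡ 0 at y ∈ {2, 3}; g ≡ 0 at y ∈ {2, 10}; common: {2}.
  x = 10: f ≡ 0 at y ∈ ∅; g ≡ 0 at y ∈ {1, 10}; common: ∅.
Collecting: common zeros = {(3, 8), (9, 2)}, so the count is 2.
Comparison with the Bézout bound: 2 ≤ 4 = deg(f)·deg(g), as expected for curves with no common component (the affine F_11-count falls short of the bound because intersections may lie at infinity, over extension fields, or carry multiplicity).


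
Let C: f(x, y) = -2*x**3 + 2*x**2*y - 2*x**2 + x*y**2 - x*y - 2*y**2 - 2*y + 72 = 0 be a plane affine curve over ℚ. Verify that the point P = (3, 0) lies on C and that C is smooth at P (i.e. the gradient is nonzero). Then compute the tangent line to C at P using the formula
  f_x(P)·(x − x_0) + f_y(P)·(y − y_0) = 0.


Tangent line at P: -66*x + 13*y + 198 = 0.

Step 1: f(3, 0) = 0, so P lies on C.
Step 2: partial derivatives
  f_x(x, y) = -6*x**2 + 4*x*y - 4*x + y**2 - y, f_y(x, y) = 2*x**2 + 2*x*y - x - 4*y - 2.
  f_x(P) = -66, f_y(P) = 13 (gradient nonzero, so P is smooth).
Step 3: tangent line at P: -66·(x − 3) + 13·(y − 0) = 0.
Expanding: -66*x + 13*y + 198 = 0.


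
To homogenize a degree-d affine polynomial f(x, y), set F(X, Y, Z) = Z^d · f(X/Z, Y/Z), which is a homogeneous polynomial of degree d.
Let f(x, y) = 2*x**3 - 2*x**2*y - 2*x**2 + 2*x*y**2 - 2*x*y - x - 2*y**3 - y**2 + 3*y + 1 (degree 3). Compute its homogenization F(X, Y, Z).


F(X, Y, Z) = 2*X**3 - 2*X**2*Y - 2*X**2*Z + 2*X*Y**2 - 2*X*Y*Z - X*Z**2 - 2*Y**3 - Y**2*Z + 3*Y*Z**2 + Z**3

deg(f) = 3.
Substitute x = X/Z, y = Y/Z into f, then multiply by Z^3.
  monomial 2·x^3·y^0 ↦ 2·X^3·Y^0·Z^0.
  monomial -2·x^2·y^1 ↦ -2·X^2·Y^1·Z^0.
  monomial -2·x^2·y^0 ↦ -2·X^2·Y^0·Z^1.
  monomial 2·x^1·y^2 ↦ 2·X^1·Y^2·Z^0.
  monomial -2·x^1·y^1 ↦ -2·X^1·Y^1·Z^1.
  monomial -1·x^1·y^0 ↦ -1·X^1·Y^0·Z^2.
  monomial -2·x^0·y^3 ↦ -2·X^0·Y^3·Z^0.
  monomial -1·x^0·y^2 ↦ -1·X^0·Y^2·Z^1.
  monomial 3·x^0·y^1 ↦ 3·X^0·Y^1·Z^2.
  monomial 1·x^0·y^0 ↦ 1·X^0·Y^0·Z^3.
Collecting: F(X, Y, Z) = 2*X**3 - 2*X**2*Y - 2*X**2*Z + 2*X*Y**2 - 2*X*Y*Z - X*Z**2 - 2*Y**3 - Y**2*Z + 3*Y*Z**2 + Z**3.


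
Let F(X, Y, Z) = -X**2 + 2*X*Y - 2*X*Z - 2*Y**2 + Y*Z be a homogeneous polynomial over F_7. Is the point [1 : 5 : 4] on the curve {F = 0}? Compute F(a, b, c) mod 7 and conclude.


F(1,5,4) ≡ 6 (mod 7); P is NOT on the curve.

Evaluate F(1, 5, 4) term-by-term (mod 7).
  -X**2 ↦ -1·1·1·1 = -1
  2*X*Y ↦ 2·1·5·1 = 10
  -2*X*Z ↦ -2·1·1·4 = -8
  -2*Y**2 ↦ -2·1·25·1 = -50
  Y*Z ↦ 1·1·5·4 = 20
Sum: F(1, 5, 4) = (-1) + (10) + (-8) + (-50) + (20) = -29.
Reducing mod 7: -29 ≡ 6 (mod 7).
Since F(a, b, c) ≡ 6 ≠ 0 (mod 7), P does NOT lie on the curve.


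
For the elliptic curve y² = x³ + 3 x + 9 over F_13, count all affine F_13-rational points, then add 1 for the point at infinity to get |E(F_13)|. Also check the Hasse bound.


Affine points = {(0, 3), (0, 10), (1, 0), (2, 6), (2, 7), (6, 3), (6, 10), (7, 3), (7, 10), (8, 5), (8, 8), (10, 5), (10, 8)}; affine count = 13; |E(F_13)| = 14.

Discriminant check: Δ ∝ 4a³ + 27b² = 4·3³ + 27·9² = 4·27 + 27·81 ≡ 7 (mod 13). Nonzero ⇒ E is nonsingular.
For each x ∈ F_13, compute rhs = x³ + 3·x + 9 mod 13, then count y ∈ F_13 with y² ≡ rhs.
  x = 0: rhs = 9, matching y values: 3, 10 (2 points).
  x = 1: rhs = 0, matching y values: 0 (1 points).
  x = 2: rhs = 10, matching y values: 6, 7 (2 points).
  x = 3: rhs = 6, matching y values: none (0 points).
  x = 4: rhs = 7, matching y values: none (0 points).
  x = 5: rhs = 6, matching y values: none (0 points).
  x = 6: rhs = 9, matching y values: 3, 10 (2 points).
  x = 7: rhs = 9, matching y values: 3, 10 (2 points).
  x = 8: rhs = 12, matching y values: 5, 8 (2 points).
  x = 9: rhs = 11, matching y values: none (0 points).
  x = 10: rhs = 12, matching y values: 5, 8 (2 points).
  x = 11: rhs = 8, matching y values: none (0 points).
  x = 12: rhs = 5, matching y values: none (0 points).
Total affine count: 13.
Full point count |E(F_13)| = 13 + 1 = 14.
Hasse bound: |14 − (13+1)| = |0| = 0 ≤ 2√13 ≈ 7.2111 ✓.


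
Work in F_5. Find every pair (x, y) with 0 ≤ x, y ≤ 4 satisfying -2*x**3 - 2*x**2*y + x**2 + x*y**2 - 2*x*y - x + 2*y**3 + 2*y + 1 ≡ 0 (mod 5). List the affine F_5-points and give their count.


Affine F_5-points: {(0, 1), (1, 1), (1, 2), (1, 4), (4, 0), (4, 4)}; count = 6.

For each of the 25 pairs (x, y) ∈ F_5², evaluate f(x, y) mod 5. Record the zeros.
  x = 0: [0↦1, 1↦0, 2↦1, 3↦1, 4↦2]  zeros at y ∈ {1}
  x = 1: [0↦4, 1↦0, 2↦0, 3↦1, 4↦0]  zeros at y ∈ {1, 2, 4}
  x = 2: [0↦2, 1↦1, 2↦1, 3↦4, 4↦2]  zeros at y ∈ ∅
  x = 3: [0↦3, 1↦1, 2↦2, 3↦3, 4↦1]  zeros at y ∈ ∅
  x = 4: [0↦0, 1↦3, 2↦1, 3↦1, 4↦0]  zeros at y ∈ {0, 4}
Collecting zeros: affine points = {(0, 1), (1, 1), (1, 2), (1, 4), (4, 0), (4, 4)}.
Total count |C(F_5)_aff| = 6.


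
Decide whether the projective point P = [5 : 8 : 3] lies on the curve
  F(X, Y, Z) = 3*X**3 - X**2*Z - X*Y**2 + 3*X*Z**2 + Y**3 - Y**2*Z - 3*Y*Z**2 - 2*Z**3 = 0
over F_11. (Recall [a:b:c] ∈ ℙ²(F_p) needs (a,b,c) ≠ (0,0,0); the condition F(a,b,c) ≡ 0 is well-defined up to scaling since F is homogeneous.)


F(5,8,3) ≡ 0 (mod 11); P is on the curve.

Evaluate F(5, 8, 3) term-by-term (mod 11).
  3*X**3 ↦ 3·125·1·1 = 375
  -X**2*Z ↦ -1·25·1·3 = -75
  -X*Y**2 ↦ -1·5·64·1 = -320
  3*X*Z**2 ↦ 3·5·1·9 = 135
  Y**3 ↦ 1·1·512·1 = 512
  -Y**2*Z ↦ -1·1·64·3 = -192
  -3*Y*Z**2 ↦ -3·1·8·9 = -216
  -2*Z**3 ↦ -2·1·1·27 = -54
Sum: F(5, 8, 3) = (375) + (-75) + (-320) + (135) + (512) + (-192) + (-216) + (-54) = 165.
Reducing mod 11: 165 ≡ 0 (mod 11).
Since F(a, b, c) ≡ 0 (mod 11), P lies on the curve.


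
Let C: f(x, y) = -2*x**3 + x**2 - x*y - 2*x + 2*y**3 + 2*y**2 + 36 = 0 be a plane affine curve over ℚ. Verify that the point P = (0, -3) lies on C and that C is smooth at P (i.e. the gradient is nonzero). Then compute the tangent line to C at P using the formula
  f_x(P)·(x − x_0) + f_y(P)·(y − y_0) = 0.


Tangent line at P: x + 42*y + 126 = 0.

Step 1: f(0, -3) = 0, so P lies on C.
Step 2: partial derivatives
  f_x(x, y) = -6*x**2 + 2*x - y - 2, f_y(x, y) = -x + 6*y**2 + 4*y.
  f_x(P) = 1, f_y(P) = 42 (gradient nonzero, so P is smooth).
Step 3: tangent line at P: 1·(x − 0) + 42·(y − -3) = 0.
Expanding: x + 42*y + 126 = 0.


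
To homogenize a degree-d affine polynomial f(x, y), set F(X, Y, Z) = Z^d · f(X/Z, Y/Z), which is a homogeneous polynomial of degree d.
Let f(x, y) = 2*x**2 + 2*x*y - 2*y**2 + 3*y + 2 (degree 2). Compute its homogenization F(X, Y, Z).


F(X, Y, Z) = 2*X**2 + 2*X*Y - 2*Y**2 + 3*Y*Z + 2*Z**2

deg(f) = 2.
Substitute x = X/Z, y = Y/Z into f, then multiply by Z^2.
  monomial 2·x^2·y^0 ↦ 2·X^2·Y^0·Z^0.
  monomial 2·x^1·y^1 ↦ 2·X^1·Y^1·Z^0.
  monomial -2·x^0·y^2 ↦ -2·X^0·Y^2·Z^0.
  monomial 3·x^0·y^1 ↦ 3·X^0·Y^1·Z^1.
  monomial 2·x^0·y^0 ↦ 2·X^0·Y^0·Z^2.
Collecting: F(X, Y, Z) = 2*X**2 + 2*X*Y - 2*Y**2 + 3*Y*Z + 2*Z**2.


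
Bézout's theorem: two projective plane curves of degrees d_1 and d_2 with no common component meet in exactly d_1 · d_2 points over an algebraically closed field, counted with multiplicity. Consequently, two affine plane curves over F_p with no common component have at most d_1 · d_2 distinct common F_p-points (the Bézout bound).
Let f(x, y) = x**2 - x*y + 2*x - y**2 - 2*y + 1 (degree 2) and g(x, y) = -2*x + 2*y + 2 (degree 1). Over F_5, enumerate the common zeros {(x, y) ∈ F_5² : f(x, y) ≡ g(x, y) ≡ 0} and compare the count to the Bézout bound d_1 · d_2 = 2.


Common zeros: ∅; count = 0; Bézout bound = 2.

deg(f) = 2, deg(g) = 1, so Bézout bound = 2.
Scan x ∈ F_5. For each x, list the y ∈ F_5 with f(x, y) ≡ 0 and those with g(x, y) ≡ 0 (mod 5); the common zeros in that column are the intersection.
  x = 0: f ≡ 0 at y ∈ ∅; g ≡ 0 at y ∈ {4}; common: ∅.
  x = 1: f ≡ 0 at y ∈ {1}; g ≡ 0 at y ∈ {0}; common: ∅.
  x = 2: f ≡ 0 at y ∈ ∅; g ≡ 0 at y ∈ {1}; common: ∅.
  x = 3: f ≡ 0 at y ∈ {1, 4}; g ≡ 0 at y ∈ {2}; common: ∅.
  x = 4: f ≡ 0 at y ∈ {0, 4}; g ≡ 0 at y ∈ {3}; common: ∅.
Collecting: common zeros = ∅, so the count is 0.
Comparison with the Bézout bound: 0 ≤ 2 = deg(f)·deg(g), as expected for curves with no common component (the affine F_5-count falls short of the bound because intersections may lie at infinity, over extension fields, or carry multiplicity).


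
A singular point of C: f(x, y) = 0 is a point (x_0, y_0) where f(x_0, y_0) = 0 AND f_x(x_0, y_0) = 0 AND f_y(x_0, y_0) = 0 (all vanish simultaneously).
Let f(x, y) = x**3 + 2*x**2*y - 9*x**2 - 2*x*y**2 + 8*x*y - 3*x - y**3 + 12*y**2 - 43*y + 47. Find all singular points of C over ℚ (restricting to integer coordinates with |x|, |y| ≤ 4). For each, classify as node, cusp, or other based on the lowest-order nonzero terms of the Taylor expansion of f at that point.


Singular points: {(1, 3)}; classification: cusp.

Compute partial derivatives:
  f_x = 3*x**2 + 4*x*y - 18*x - 2*y**2 + 8*y - 3.
  f_y = 2*x**2 - 4*x*y + 8*x - 3*y**2 + 24*y - 43.
Scan x_0 ∈ {−4, ..., 4}. For each x_0, f_y(x_0, y) is a polynomial in y; find its integer roots y ∈ {−4, ..., 4}, then test f_x and f at those candidates.
  x = -4: f_y(-4, y) = -3*y**2 + 40*y - 43; no integer root y with |y| ≤ 4.
  x = -3: f_y(-3, y) = -3*y**2 + 36*y - 49; no integer root y with |y| ≤ 4.
  x = -2: f_y(-2, y) = -3*y**2 + 32*y - 51; no integer root y with |y| ≤ 4.
  x = -1: f_y(-1, y) = -3*y**2 + 28*y - 49; no integer root y with |y| ≤ 4.
  x = 0: f_y(0, y) = -3*y**2 + 24*y - 43; no integer root y with |y| ≤ 4.
  x = 1: f_y(1, y) = -3*y**2 + 20*y - 33; vanishes at y ∈ {3}. (1, 3): f_x = 0, f = 0 — SINGULAR.
  x = 2: f_y(2, y) = -3*y**2 + 16*y - 19; no integer root y with |y| ≤ 4.
  x = 3: f_y(3, y) = -3*y**2 + 12*y - 1; no integer root y with |y| ≤ 4.
  x = 4: f_y(4, y) = -3*y**2 + 8*y + 21; no integer root y with |y| ≤ 4.
Only singular point on the grid: (1, 3).
Classify: substitute x = 1 + u, y = 3 + v and expand: f = u**3 + 2*u**2*v - 2*u*v**2 - v**3 + v**2.
No constant or linear terms (consistent with a singular point). Quadratic part: v**2. Cubic part: u**3 + 2*u**2*v - 2*u*v**2 - v**3.
The quadratic part v**2 is a perfect square, so there is a single (double) tangent line v = 0, i.e. y = 3. Restricting the cubic part to that line (v = 0) leaves u**3 ≠ 0, so f is not divisible by v and the branch is v² ≈ -u**3 to lowest order — this is a cusp.
Classification: cusp.


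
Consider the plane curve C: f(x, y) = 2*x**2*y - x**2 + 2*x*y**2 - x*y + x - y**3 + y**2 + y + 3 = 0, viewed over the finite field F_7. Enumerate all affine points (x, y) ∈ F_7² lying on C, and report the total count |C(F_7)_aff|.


Affine F_7-points: {(1, 1), (2, 6), (3, 2), (4, 1), (4, 2), (4, 6), (6, 4)}; count = 7.

For each of the 49 pairs (x, y) ∈ F_7², evaluate f(x, y) mod 7. Record the zeros.
  x = 0: [0↦3, 1↦4, 2↦1, 3↦2, 4↦1, 5↦6, 6↦4]  zeros at y ∈ ∅
  x = 1: [0↦3, 1↦0, 2↦4, 3↦2, 4↦2, 5↦5, 6↦5]  zeros at y ∈ {1}
  x = 2: [0↦1, 1↦5, 2↦6, 3↦5, 4↦3, 5↦1, 6↦0]  zeros at y ∈ {6}
  x = 3: [0↦4, 1↦5, 2↦0, 3↦4, 4↦4, 5↦1, 6↦3]  zeros at y ∈ {2}
  x = 4: [0↦5, 1↦0, 2↦0, 3↦6, 4↦5, 5↦5, 6↦0]  zeros at y ∈ {1, 2, 6}
  x = 5: [0↦4, 1↦4, 2↦6, 3↦4, 4↦6, 5↦6, 6↦5]  zeros at y ∈ ∅
  x = 6: [0↦1, 1↦3, 2↦4, 3↦5, 4↦0, 5↦4, 6↦4]  zeros at y ∈ {4}
Collecting zeros: affine points = {(1, 1), (2, 6), (3, 2), (4, 1), (4, 2), (4, 6), (6, 4)}.
Total count |C(F_7)_aff| = 7.


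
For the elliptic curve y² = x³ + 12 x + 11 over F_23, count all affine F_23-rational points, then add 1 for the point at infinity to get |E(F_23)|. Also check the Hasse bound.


Affine points = {(1, 1), (1, 22), (4, 10), (4, 13), (5, 9), (5, 14), (6, 0), (7, 1), (7, 22), (10, 2), (10, 21), (11, 5), (11, 18), (13, 8), (13, 15), (14, 5), (14, 18), (15, 1), (15, 22), (21, 5), (21, 18)}; affine count = 21; |E(F_23)| = 22.

Discriminant check: Δ ∝ 4a³ + 27b² = 4·12³ + 27·11² = 4·1728 + 27·121 ≡ 13 (mod 23). Nonzero ⇒ E is nonsingular.
For each x ∈ F_23, compute rhs = x³ + 12·x + 11 mod 23, then count y ∈ F_23 with y² ≡ rhs.
  x = 0: rhs = 11, matching y values: none (0 points).
  x = 1: rhs = 1, matching y values: 1, 22 (2 points).
  x = 2: rhs = 20, matching y values: none (0 points).
  x = 3: rhs = 5, matching y values: none (0 points).
  x = 4: rhs = 8, matching y values: 10, 13 (2 points).
  x = 5: rhs = 12, matching y values: 9, 14 (2 points).
  x = 6: rhs = 0, matching y values: 0 (1 points).
  x = 7: rhs = 1, matching y values: 1, 22 (2 points).
  x = 8: rhs = 21, matching y values: none (0 points).
  x = 9: rhs = 20, matching y values: none (0 points).
  x = 10: rhs = 4, matching y values: 2, 21 (2 points).
  x = 11: rhs = 2, matching y values: 5, 18 (2 points).
  x = 12: rhs = 20, matching y values: none (0 points).
  x = 13: rhs = 18, matching y values: 8, 15 (2 points).
  x = 14: rhs = 2, matching y values: 5, 18 (2 points).
  x = 15: rhs = 1, matching y values: 1, 22 (2 points).
  x = 16: rhs = 21, matching y values: none (0 points).
  x = 17: rhs = 22, matching y values: none (0 points).
  x = 18: rhs = 10, matching y values: none (0 points).
  x = 19: rhs = 14, matching y values: none (0 points).
  x = 20: rhs = 17, matching y values: none (0 points).
  x = 21: rhs = 2, matching y values: 5, 18 (2 points).
  x = 22: rhs = 21, matching y values: none (0 points).
Total affine count: 21.
Full point count |E(F_23)| = 21 + 1 = 22.
Hasse bound: |22 − (23+1)| = |-2| = 2 ≤ 2√23 ≈ 9.5917 ✓.


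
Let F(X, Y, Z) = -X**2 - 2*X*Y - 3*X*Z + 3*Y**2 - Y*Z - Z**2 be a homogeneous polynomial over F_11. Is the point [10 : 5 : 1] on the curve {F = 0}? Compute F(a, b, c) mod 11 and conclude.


F(10,5,1) ≡ 4 (mod 11); P is NOT on the curve.

Evaluate F(10, 5, 1) term-by-term (mod 11).
  -X**2 ↦ -1·100·1·1 = -100
  -2*X*Y ↦ -2·10·5·1 = -100
  -3*X*Z ↦ -3·10·1·1 = -30
  3*Y**2 ↦ 3·1·25·1 = 75
  -Y*Z ↦ -1·1·5·1 = -5
  -Z**2 ↦ -1·1·1·1 = -1
Sum: F(10, 5, 1) = (-100) + (-100) + (-30) + (75) + (-5) + (-1) = -161.
Reducing mod 11: -161 ≡ 4 (mod 11).
Since F(a, b, c) ≡ 4 ≠ 0 (mod 11), P does NOT lie on the curve.


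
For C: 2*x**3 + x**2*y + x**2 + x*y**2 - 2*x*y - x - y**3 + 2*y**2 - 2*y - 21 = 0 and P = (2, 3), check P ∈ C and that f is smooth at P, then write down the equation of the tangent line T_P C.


Tangent line at P: 42*x - 5*y - 69 = 0.

Step 1: f(2, 3) = 0, so P lies on C.
Step 2: partial derivatives
  f_x(x, y) = 6*x**2 + 2*x*y + 2*x + y**2 - 2*y - 1, f_y(x, y) = x**2 + 2*x*y - 2*x - 3*y**2 + 4*y - 2.
  f_x(P) = 42, f_y(P) = -5 (gradient nonzero, so P is smooth).
Step 3: tangent line at P: 42·(x − 2) + -5·(y − 3) = 0.
Expanding: 42*x - 5*y - 69 = 0.


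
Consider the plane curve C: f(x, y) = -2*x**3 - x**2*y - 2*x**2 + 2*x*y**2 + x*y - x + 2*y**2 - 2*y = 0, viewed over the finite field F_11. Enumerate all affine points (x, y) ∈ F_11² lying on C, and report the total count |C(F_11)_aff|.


Affine F_11-points: {(0, 0), (0, 1), (3, 6), (6, 1), (6, 6), (9, 1), (9, 6), (10, 3)}; count = 8.

For each of the 121 pairs (x, y) ∈ F_11², evaluate f(x, y) mod 11. Record the zeros.
  x = 0: [0↦0, 1↦0, 2↦4, 3↦1, 4↦2, 5↦7, 6↦5, 7↦7, 8↦2, 9↦1, 10↦4]  zeros at y ∈ {0, 1}
  x = 1: [0↦6, 1↦8, 2↦7, 3↦3, 4↦7, 5↦8, 6↦6, 7↦1, 8↦4, 9↦4, 10↦1]  zeros at y ∈ ∅
  x = 2: [0↦7, 1↦9, 2↦1, 3↦5, 4↦10, 5↦5, 6↦1, 7↦9, 8↦7, 9↦6, 10↦6]  zeros at y ∈ ∅
  x = 3: [0↦2, 1↦2, 2↦7, 3↦6, 4↦10, 5↦8, 6↦0, 7↦8, 8↦10, 9↦6, 10↦7]  zeros at y ∈ {6}
  x = 4: [0↦1, 1↦8, 2↦2, 3↦5, 4↦6, 5↦5, 6↦2, 7↦8, 8↦1, 9↦3, 10↦3]  zeros at y ∈ ∅
  x = 5: [0↦3, 1↦4, 2↦7, 3↦1, 4↦8, 5↦6, 6↦6, 7↦8, 8↦1, 9↦7, 10↦4]  zeros at y ∈ ∅
  x = 6: [0↦7, 1↦0, 2↦10, 3↦4, 4↦4, 5↦10, 6↦0, 7↦7, 8↦9, 9↦6, 10↦9]  zeros at y ∈ {1, 6}
  x = 7: [0↦1, 1↦6, 2↦10, 3↦2, 4↦4, 5↦5, 6↦5, 7↦4, 8↦2, 9↦10, 10↦6]  zeros at y ∈ ∅
  x = 8: [0↦6, 1↦10, 2↦6, 3↦5, 4↦7, 5↦1, 6↦9, 7↦9, 8↦1, 9↦7, 10↦5]  zeros at y ∈ ∅
  x = 9: [0↦10, 1↦0, 2↦8, 3↦1, 4↦1, 5↦8, 6↦0, 7↦10, 8↦5, 9↦7, 10↦5]  zeros at y ∈ {1, 6}
  x = 10: [0↦1, 1↦8, 2↦4, 3↦0, 4↦7, 5↦3, 6↦10, 7↦6, 8↦2, 9↦9, 10↦5]  zeros at y ∈ {3}
Collecting zeros: affine points = {(0, 0), (0, 1), (3, 6), (6, 1), (6, 6), (9, 1), (9, 6), (10, 3)}.
Total count |C(F_11)_aff| = 8.


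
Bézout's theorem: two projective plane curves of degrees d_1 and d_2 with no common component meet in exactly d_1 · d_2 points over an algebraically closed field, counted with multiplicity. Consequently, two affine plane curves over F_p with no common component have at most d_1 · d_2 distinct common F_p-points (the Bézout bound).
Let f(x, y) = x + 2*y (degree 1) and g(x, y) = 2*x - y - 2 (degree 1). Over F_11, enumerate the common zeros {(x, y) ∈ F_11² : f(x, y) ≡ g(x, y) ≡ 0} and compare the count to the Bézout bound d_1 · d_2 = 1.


Common zeros: {(3, 4)}; count = 1; Bézout bound = 1.

deg(f) = 1, deg(g) = 1, so Bézout bound = 1.
Scan x ∈ F_11. For each x, list the y ∈ F_11 with f(x, y) ≡ 0 and those with g(x, y) ≡ 0 (mod 11); the common zeros in that column are the intersection.
  x = 0: f ≡ 0 at y ∈ {0}; g ≡ 0 at y ∈ {9}; common: ∅.
  x = 1: f ≡ 0 at y ∈ {5}; g ≡ 0 at y ∈ {0}; common: ∅.
  x = 2: f ≡ 0 at y ∈ {10}; g ≡ 0 at y ∈ {2}; common: ∅.
  x = 3: f ≡ 0 at y ∈ {4}; g ≡ 0 at y ∈ {4}; common: {4}.
  x = 4: f ≡ 0 at y ∈ {9}; g ≡ 0 at y ∈ {6}; common: ∅.
  x = 5: f ≡ 0 at y ∈ {3}; g ≡ 0 at y ∈ {8}; common: ∅.
  x = 6: f ≡ 0 at y ∈ {8}; g ≡ 0 at y ∈ {10}; common: ∅.
  x = 7: f ≡ 0 at y ∈ {2}; g ≡ 0 at y ∈ {1}; common: ∅.
  x = 8: f ≡ 0 at y ∈ {7}; g ≡ 0 at y ∈ {3}; common: ∅.
  x = 9: f ≡ 0 at y ∈ {1}; g ≡ 0 at y ∈ {5}; common: ∅.
  x = 10: f ≡ 0 at y ∈ {6}; g ≡ 0 at y ∈ {7}; common: ∅.
Collecting: common zeros = {(3, 4)}, so the count is 1.
Comparison with the Bézout bound: 1 ≤ 1 = deg(f)·deg(g), as expected for curves with no common component (the bound is attained).


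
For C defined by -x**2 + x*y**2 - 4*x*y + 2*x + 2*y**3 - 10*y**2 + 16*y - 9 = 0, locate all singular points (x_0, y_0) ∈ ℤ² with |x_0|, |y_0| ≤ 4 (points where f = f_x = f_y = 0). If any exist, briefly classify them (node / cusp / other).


Singular points: {(-1, 2)}; classification: node.

Compute partial derivatives:
  f_x = -2*x + y**2 - 4*y + 2.
  f_y = 2*x*y - 4*x + 6*y**2 - 20*y + 16.
Scan x_0 ∈ {−4, ..., 4}. For each x_0, f_y(x_0, y) is a polynomial in y; find its integer roots y ∈ {−4, ..., 4}, then test f_x and f at those candidates.
  x = -4: f_y(-4, y) = 6*y**2 - 28*y + 32; vanishes at y ∈ {2}. (-4, 2): f_x = 6 ≠ 0.
  x = -3: f_y(-3, y) = 6*y**2 - 26*y + 28; vanishes at y ∈ {2}. (-3, 2): f_x = 4 ≠ 0.
  x = -2: f_y(-2, y) = 6*y**2 - 24*y + 24; vanishes at y ∈ {2}. (-2, 2): f_x = 2 ≠ 0.
  x = -1: f_y(-1, y) = 6*y**2 - 22*y + 20; vanishes at y ∈ {2}. (-1, 2): f_x = 0, f = 0 — SINGULAR.
  x = 0: f_y(0, y) = 6*y**2 - 20*y + 16; vanishes at y ∈ {2}. (0, 2): f_x = -2 ≠ 0.
  x = 1: f_y(1, y) = 6*y**2 - 18*y + 12; vanishes at y ∈ {1, 2}. (1, 1): f_x = -3 ≠ 0; (1, 2): f_x = -4 ≠ 0.
  x = 2: f_y(2, y) = 6*y**2 - 16*y + 8; vanishes at y ∈ {2}. (2, 2): f_x = -6 ≠ 0.
  x = 3: f_y(3, y) = 6*y**2 - 14*y + 4; vanishes at y ∈ {2}. (3, 2): f_x = -8 ≠ 0.
  x = 4: f_y(4, y) = 6*y**2 - 12*y; vanishes at y ∈ {0, 2}. (4, 0): f_x = -6 ≠ 0; (4, 2): f_x = -10 ≠ 0.
Only singular point on the grid: (-1, 2).
Classify: substitute x = -1 + u, y = 2 + v and expand: f = -u**2 + u*v**2 + 2*v**3 + v**2.
No constant or linear terms (consistent with a singular point). Quadratic part: -u**2 + v**2. Cubic part: u*v**2 + 2*v**3.
The quadratic part v**2 - u**2 = (v − u)(v + u) splits into two distinct linear factors, so there are two distinct tangent lines y − 2 = ±(x − -1) — this is a node (ordinary double point).
Classification: node.


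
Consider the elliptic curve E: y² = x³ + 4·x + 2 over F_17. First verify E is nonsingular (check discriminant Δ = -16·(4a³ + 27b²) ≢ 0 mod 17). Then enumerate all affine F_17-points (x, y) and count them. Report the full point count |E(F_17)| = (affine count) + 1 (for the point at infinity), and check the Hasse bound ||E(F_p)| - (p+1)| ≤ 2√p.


Affine points = {(0, 6), (0, 11), (2, 1), (2, 16), (6, 2), (6, 15), (7, 4), (7, 13), (8, 6), (8, 11), (9, 6), (9, 11), (11, 0)}; affine count = 13; |E(F_17)| = 14.

Discriminant check: Δ ∝ 4a³ + 27b² = 4·4³ + 27·2² = 4·64 + 27·4 ≡ 7 (mod 17). Nonzero ⇒ E is nonsingular.
For each x ∈ F_17, compute rhs = x³ + 4·x + 2 mod 17, then count y ∈ F_17 with y² ≡ rhs.
  x = 0: rhs = 2, matching y values: 6, 11 (2 points).
  x = 1: rhs = 7, matching y values: none (0 points).
  x = 2: rhs = 1, matching y values: 1, 16 (2 points).
  x = 3: rhs = 7, matching y values: none (0 points).
  x = 4: rhs = 14, matching y values: none (0 points).
  x = 5: rhs = 11, matching y values: none (0 points).
  x = 6: rhs = 4, matching y values: 2, 15 (2 points).
  x = 7: rhs = 16, matching y values: 4, 13 (2 points).
  x = 8: rhs = 2, matching y values: 6, 11 (2 points).
  x = 9: rhs = 2, matching y values: 6, 11 (2 points).
  x = 10: rhs = 5, matching y values: none (0 points).
  x = 11: rhs = 0, matching y values: 0 (1 points).
  x = 12: rhs = 10, matching y values: none (0 points).
  x = 13: rhs = 7, matching y values: none (0 points).
  x = 14: rhs = 14, matching y values: none (0 points).
  x = 15: rhs = 3, matching y values: none (0 points).
  x = 16: rhs = 14, matching y values: none (0 points).
Total affine count: 13.
Full point count |E(F_17)| = 13 + 1 = 14.
Hasse bound: |14 − (17+1)| = |-4| = 4 ≤ 2√17 ≈ 8.2462 ✓.


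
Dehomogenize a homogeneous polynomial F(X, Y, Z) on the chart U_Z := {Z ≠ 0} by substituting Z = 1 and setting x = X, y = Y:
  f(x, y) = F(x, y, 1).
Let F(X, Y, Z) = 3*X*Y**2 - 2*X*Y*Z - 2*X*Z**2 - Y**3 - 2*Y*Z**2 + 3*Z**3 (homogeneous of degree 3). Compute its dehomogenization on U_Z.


f(x, y) = 3*x*y**2 - 2*x*y - 2*x - y**3 - 2*y + 3

On U_Z we set Z = 1. Each monomial c·X^i·Y^j·Z^k in F becomes c·x^i·y^j·1^k = c·x^i·y^j.
Substituting Z = 1: F(X, Y, 1) = 3*x*y**2 - 2*x*y - 2*x - y**3 - 2*y + 3.
Note: deg(f) ≤ deg(F) = 3; strict inequality happens when F is divisible by Z (lost terms).


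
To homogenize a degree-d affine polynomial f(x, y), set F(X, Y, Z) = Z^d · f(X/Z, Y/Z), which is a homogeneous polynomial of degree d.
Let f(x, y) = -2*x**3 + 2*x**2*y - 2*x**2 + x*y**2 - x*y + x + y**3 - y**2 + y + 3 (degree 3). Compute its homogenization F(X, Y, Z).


F(X, Y, Z) = -2*X**3 + 2*X**2*Y - 2*X**2*Z + X*Y**2 - X*Y*Z + X*Z**2 + Y**3 - Y**2*Z + Y*Z**2 + 3*Z**3

deg(f) = 3.
Substitute x = X/Z, y = Y/Z into f, then multiply by Z^3.
  monomial -2·x^3·y^0 ↦ -2·X^3·Y^0·Z^0.
  monomial 2·x^2·y^1 ↦ 2·X^2·Y^1·Z^0.
  monomial -2·x^2·y^0 ↦ -2·X^2·Y^0·Z^1.
  monomial 1·x^1·y^2 ↦ 1·X^1·Y^2·Z^0.
  monomial -1·x^1·y^1 ↦ -1·X^1·Y^1·Z^1.
  monomial 1·x^1·y^0 ↦ 1·X^1·Y^0·Z^2.
  monomial 1·x^0·y^3 ↦ 1·X^0·Y^3·Z^0.
  monomial -1·x^0·y^2 ↦ -1·X^0·Y^2·Z^1.
  monomial 1·x^0·y^1 ↦ 1·X^0·Y^1·Z^2.
  monomial 3·x^0·y^0 ↦ 3·X^0·Y^0·Z^3.
Collecting: F(X, Y, Z) = -2*X**3 + 2*X**2*Y - 2*X**2*Z + X*Y**2 - X*Y*Z + X*Z**2 + Y**3 - Y**2*Z + Y*Z**2 + 3*Z**3.


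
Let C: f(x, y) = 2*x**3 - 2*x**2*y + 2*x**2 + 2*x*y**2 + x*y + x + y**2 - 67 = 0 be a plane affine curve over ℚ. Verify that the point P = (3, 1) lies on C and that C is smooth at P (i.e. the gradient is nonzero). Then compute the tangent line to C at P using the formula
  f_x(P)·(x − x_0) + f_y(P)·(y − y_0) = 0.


Tangent line at P: 58*x - y - 173 = 0.

Step 1: f(3, 1) = 0, so P lies on C.
Step 2: partial derivatives
  f_x(x, y) = 6*x**2 - 4*x*y + 4*x + 2*y**2 + y + 1, f_y(x, y) = -2*x**2 + 4*x*y + x + 2*y.
  f_x(P) = 58, f_y(P) = -1 (gradient nonzero, so P is smooth).
Step 3: tangent line at P: 58·(x − 3) + -1·(y − 1) = 0.
Expanding: 58*x - y - 173 = 0.


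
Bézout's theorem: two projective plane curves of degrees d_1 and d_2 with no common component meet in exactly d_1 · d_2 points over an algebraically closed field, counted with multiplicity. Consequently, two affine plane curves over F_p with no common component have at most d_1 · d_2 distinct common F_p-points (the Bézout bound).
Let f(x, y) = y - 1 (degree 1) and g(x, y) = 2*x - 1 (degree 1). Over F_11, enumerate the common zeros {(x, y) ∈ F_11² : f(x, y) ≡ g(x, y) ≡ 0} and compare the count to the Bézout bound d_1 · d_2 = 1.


Common zeros: {(6, 1)}; count = 1; Bézout bound = 1.

deg(f) = 1, deg(g) = 1, so Bézout bound = 1.
Scan x ∈ F_11. For each x, list the y ∈ F_11 with f(x, y) ≡ 0 and those with g(x, y) ≡ 0 (mod 11); the common zeros in that column are the intersection.
  x = 0: f ≡ 0 at y ∈ {1}; g ≡ 0 at y ∈ ∅; common: ∅.
  x = 1: f ≡ 0 at y ∈ {1}; g ≡ 0 at y ∈ ∅; common: ∅.
  x = 2: f ≡ 0 at y ∈ {1}; g ≡ 0 at y ∈ ∅; common: ∅.
  x = 3: f ≡ 0 at y ∈ {1}; g ≡ 0 at y ∈ ∅; common: ∅.
  x = 4: f ≡ 0 at y ∈ {1}; g ≡ 0 at y ∈ ∅; common: ∅.
  x = 5: f ≡ 0 at y ∈ {1}; g ≡ 0 at y ∈ ∅; common: ∅.
  x = 6: f ≡ 0 at y ∈ {1}; g ≡ 0 at y ∈ {0, 1, 2, 3, 4, 5, 6, 7, 8, 9, 10}; common: {1}.
  x = 7: f ≡ 0 at y ∈ {1}; g ≡ 0 at y ∈ ∅; common: ∅.
  x = 8: f ≡ 0 at y ∈ {1}; g ≡ 0 at y ∈ ∅; common: ∅.
  x = 9: f ≡ 0 at y ∈ {1}; g ≡ 0 at y ∈ ∅; common: ∅.
  x = 10: f ≡ 0 at y ∈ {1}; g ≡ 0 at y ∈ ∅; common: ∅.
Collecting: common zeros = {(6, 1)}, so the count is 1.
Comparison with the Bézout bound: 1 ≤ 1 = deg(f)·deg(g), as expected for curves with no common component (the bound is attained).


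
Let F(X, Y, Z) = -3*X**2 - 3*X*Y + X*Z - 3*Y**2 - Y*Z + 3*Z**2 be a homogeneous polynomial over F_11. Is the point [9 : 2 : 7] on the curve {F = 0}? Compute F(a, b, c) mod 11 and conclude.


F(9,2,7) ≡ 8 (mod 11); P is NOT on the curve.

Evaluate F(9, 2, 7) term-by-term (mod 11).
  -3*X**2 ↦ -3·81·1·1 = -243
  -3*X*Y ↦ -3·9·2·1 = -54
  X*Z ↦ 1·9·1·7 = 63
  -3*Y**2 ↦ -3·1·4·1 = -12
  -Y*Z ↦ -1·1·2·7 = -14
  3*Z**2 ↦ 3·1·1·49 = 147
Sum: F(9, 2, 7) = (-243) + (-54) + (63) + (-12) + (-14) + (147) = -113.
Reducing mod 11: -113 ≡ 8 (mod 11).
Since F(a, b, c) ≡ 8 ≠ 0 (mod 11), P does NOT lie on the curve.


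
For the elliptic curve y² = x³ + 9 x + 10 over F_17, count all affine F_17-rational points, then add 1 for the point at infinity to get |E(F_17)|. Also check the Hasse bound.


Affine points = {(2, 6), (2, 11), (3, 8), (3, 9), (4, 5), (4, 12), (6, 5), (6, 12), (7, 5), (7, 12), (8, 4), (8, 13), (9, 2), (9, 15), (15, 1), (15, 16), (16, 0)}; affine count = 17; |E(F_17)| = 18.

Discriminant check: Δ ∝ 4a³ + 27b² = 4·9³ + 27·10² = 4·729 + 27·100 ≡ 6 (mod 17). Nonzero ⇒ E is nonsingular.
For each x ∈ F_17, compute rhs = x³ + 9·x + 10 mod 17, then count y ∈ F_17 with y² ≡ rhs.
  x = 0: rhs = 10, matching y values: none (0 points).
  x = 1: rhs = 3, matching y values: none (0 points).
  x = 2: rhs = 2, matching y values: 6, 11 (2 points).
  x = 3: rhs = 13, matching y values: 8, 9 (2 points).
  x = 4: rhs = 8, matching y values: 5, 12 (2 points).
  x = 5: rhs = 10, matching y values: none (0 points).
  x = 6: rhs = 8, matching y values: 5, 12 (2 points).
  x = 7: rhs = 8, matching y values: 5, 12 (2 points).
  x = 8: rhs = 16, matching y values: 4, 13 (2 points).
  x = 9: rhs = 4, matching y values: 2, 15 (2 points).
  x = 10: rhs = 12, matching y values: none (0 points).
  x = 11: rhs = 12, matching y values: none (0 points).
  x = 12: rhs = 10, matching y values: none (0 points).
  x = 13: rhs = 12, matching y values: none (0 points).
  x = 14: rhs = 7, matching y values: none (0 points).
  x = 15: rhs = 1, matching y values: 1, 16 (2 points).
  x = 16: rhs = 0, matching y values: 0 (1 points).
Total affine count: 17.
Full point count |E(F_17)| = 17 + 1 = 18.
Hasse bound: |18 − (17+1)| = |0| = 0 ≤ 2√17 ≈ 8.2462 ✓.


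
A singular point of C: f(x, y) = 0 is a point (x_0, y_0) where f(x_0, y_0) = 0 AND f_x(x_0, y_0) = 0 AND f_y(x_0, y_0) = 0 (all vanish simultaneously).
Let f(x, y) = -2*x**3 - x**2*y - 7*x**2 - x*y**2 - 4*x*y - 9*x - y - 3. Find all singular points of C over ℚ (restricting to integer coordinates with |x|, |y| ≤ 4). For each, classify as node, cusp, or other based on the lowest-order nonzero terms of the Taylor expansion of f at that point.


Singular points: {(-1, -1)}; classification: cusp.

Compute partial derivatives:
  f_x = -6*x**2 - 2*x*y - 14*x - y**2 - 4*y - 9.
  f_y = -x**2 - 2*x*y - 4*x - 1.
Scan x_0 ∈ {−4, ..., 4}. For each x_0, f_y(x_0, y) is a polynomial in y; find its integer roots y ∈ {−4, ..., 4}, then test f_x and f at those candidates.
  x = -4: f_y(-4, y) = 8*y - 1; no integer root y with |y| ≤ 4.
  x = -3: f_y(-3, y) = 6*y + 2; no integer root y with |y| ≤ 4.
  x = -2: f_y(-2, y) = 4*y + 3; no integer root y with |y| ≤ 4.
  x = -1: f_y(-1, y) = 2*y + 2; vanishes at y ∈ {-1}. (-1, -1): f_x = 0, f = 0 — SINGULAR.
  x = 0: f_y(0, y) = -1; no integer root y with |y| ≤ 4.
  x = 1: f_y(1, y) = -2*y - 6; vanishes at y ∈ {-3}. (1, -3): f_x = -20 ≠ 0.
  x = 2: f_y(2, y) = -4*y - 13; no integer root y with |y| ≤ 4.
  x = 3: f_y(3, y) = -6*y - 22; no integer root y with |y| ≤ 4.
  x = 4: f_y(4, y) = -8*y - 33; no integer root y with |y| ≤ 4.
Only singular point on the grid: (-1, -1).
Classify: substitute x = -1 + u, y = -1 + v and expand: f = -2*u**3 - u**2*v - u*v**2 + v**2.
No constant or linear terms (consistent with a singular point). Quadratic part: v**2. Cubic part: -2*u**3 - u**2*v - u*v**2.
The quadratic part v**2 is a perfect square, so there is a single (double) tangent line v = 0, i.e. y = -1. Restricting the cubic part to that line (v = 0) leaves -2*u**3 ≠ 0, so f is not divisible by v and the branch is v² ≈ 2*u**3 to lowest order — this is a cusp.
Classification: cusp.


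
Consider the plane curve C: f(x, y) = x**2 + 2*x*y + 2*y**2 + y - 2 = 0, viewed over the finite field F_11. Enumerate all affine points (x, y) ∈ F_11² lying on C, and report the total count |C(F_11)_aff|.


Affine F_11-points: {(2, 5), (2, 9), (3, 6), (3, 7), (5, 4), (5, 7), (7, 3), (7, 6), (9, 3), (9, 4), (10, 1), (10, 5)}; count = 12.

For each of the 121 pairs (x, y) ∈ F_11², evaluate f(x, y) mod 11. Record the zeros.
  x = 0: [0↦9, 1↦1, 2↦8, 3↦8, 4↦1, 5↦9, 6↦10, 7↦4, 8↦2, 9↦4, 10↦10]  zeros at y ∈ ∅
  x = 1: [0↦10, 1↦4, 2↦2, 3↦4, 4↦10, 5↦9, 6↦1, 7↦8, 8↦8, 9↦1, 10↦9]  zeros at y ∈ ∅
  x = 2: [0↦2, 1↦9, 2↦9, 3↦2, 4↦10, 5↦0, 6↦5, 7↦3, 8↦5, 9↦0, 10↦10]  zeros at y ∈ {5, 9}
  x = 3: [0↦7, 1↦5, 2↦7, 3↦2, 4↦1, 5↦4, 6↦0, 7↦0, 8↦4, 9↦1, 10↦2]  zeros at y ∈ {6, 7}
  x = 4: [0↦3, 1↦3, 2↦7, 3↦4, 4↦5, 5↦10, 6↦8, 7↦10, 8↦5, 9↦4, 10↦7]  zeros at y ∈ ∅
  x = 5: [0↦1, 1↦3, 2↦9, 3↦8, 4↦0, 5↦7, 6↦7, 7↦0, 8↦8, 9↦9, 10↦3]  zeros at y ∈ {4, 7}
  x = 6: [0↦1, 1↦5, 2↦2, 3↦3, 4↦8, 5↦6, 6↦8, 7↦3, 8↦2, 9↦5, 10↦1]  zeros at y ∈ ∅
  x = 7: [0↦3, 1↦9, 2↦8, 3↦0, 4↦7, 5↦7, 6↦0, 7↦8, 8↦9, 9↦3, 10↦1]  zeros at y ∈ {3, 6}
  x = 8: [0↦7, 1↦4, 2↦5, 3↦10, 4↦8, 5↦10, 6↦5, 7↦4, 8↦7, 9↦3, 10↦3]  zeros at y ∈ ∅
  x = 9: [0↦2, 1↦1, 2↦4, 3↦0, 4↦0, 5↦4, 6↦1, 7↦2, 8↦7, 9↦5, 10↦7]  zeros at y ∈ {3, 4}
  x = 10: [0↦10, 1↦0, 2↦5, 3↦3, 4↦5, 5↦0, 6↦10, 7↦2, 8↦9, 9↦9, 10↦2]  zeros at y ∈ {1, 5}
Collecting zeros: affine points = {(2, 5), (2, 9), (3, 6), (3, 7), (5, 4), (5, 7), (7, 3), (7, 6), (9, 3), (9, 4), (10, 1), (10, 5)}.
Total count |C(F_11)_aff| = 12.
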